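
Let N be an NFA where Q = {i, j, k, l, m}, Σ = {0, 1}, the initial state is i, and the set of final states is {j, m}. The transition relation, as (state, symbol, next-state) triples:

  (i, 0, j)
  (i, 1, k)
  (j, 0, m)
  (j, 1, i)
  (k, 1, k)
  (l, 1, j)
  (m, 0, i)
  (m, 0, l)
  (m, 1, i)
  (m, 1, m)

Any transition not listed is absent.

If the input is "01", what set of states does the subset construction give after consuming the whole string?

Start in {i}.
Read '0': {i} → {j}.
Read '1': {j} → {i}.

{i}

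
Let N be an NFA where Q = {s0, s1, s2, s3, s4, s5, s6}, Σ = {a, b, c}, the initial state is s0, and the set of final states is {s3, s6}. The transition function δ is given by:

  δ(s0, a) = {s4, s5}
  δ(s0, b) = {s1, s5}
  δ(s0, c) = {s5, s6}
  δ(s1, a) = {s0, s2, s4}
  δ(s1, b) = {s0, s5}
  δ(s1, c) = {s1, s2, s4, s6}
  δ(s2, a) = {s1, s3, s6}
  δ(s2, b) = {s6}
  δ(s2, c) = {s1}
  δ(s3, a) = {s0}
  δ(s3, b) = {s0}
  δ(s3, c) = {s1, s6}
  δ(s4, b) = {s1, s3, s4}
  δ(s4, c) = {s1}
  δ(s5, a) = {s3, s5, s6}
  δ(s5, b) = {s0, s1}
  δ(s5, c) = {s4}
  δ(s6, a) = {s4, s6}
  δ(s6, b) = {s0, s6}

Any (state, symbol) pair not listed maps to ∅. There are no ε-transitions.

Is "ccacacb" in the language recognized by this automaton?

Start in {s0}.
Read 'c': s0→{s5, s6}; now {s5, s6}.
Read 'c': s5→{s4}, s6→∅; now {s4}.
Read 'a': s4→∅; now ∅.
The set is empty and remains empty for the remaining 4 symbols.
The final set ∅ contains no accepting state.

No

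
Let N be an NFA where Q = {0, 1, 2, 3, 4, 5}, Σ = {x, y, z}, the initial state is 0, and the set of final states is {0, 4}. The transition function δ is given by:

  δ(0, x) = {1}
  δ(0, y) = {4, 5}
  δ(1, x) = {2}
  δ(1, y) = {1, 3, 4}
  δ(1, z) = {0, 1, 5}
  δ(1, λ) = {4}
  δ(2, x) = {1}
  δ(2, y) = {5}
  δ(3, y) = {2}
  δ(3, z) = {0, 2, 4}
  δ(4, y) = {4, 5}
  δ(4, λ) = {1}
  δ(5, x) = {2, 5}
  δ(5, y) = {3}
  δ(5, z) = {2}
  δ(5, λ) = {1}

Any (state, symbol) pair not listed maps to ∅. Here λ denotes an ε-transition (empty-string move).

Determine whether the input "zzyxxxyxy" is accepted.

Start in {0}.
Read 'z': 0→∅; now ∅.
The set is empty and remains empty for the remaining 8 symbols.
The final set ∅ contains no accepting state.

No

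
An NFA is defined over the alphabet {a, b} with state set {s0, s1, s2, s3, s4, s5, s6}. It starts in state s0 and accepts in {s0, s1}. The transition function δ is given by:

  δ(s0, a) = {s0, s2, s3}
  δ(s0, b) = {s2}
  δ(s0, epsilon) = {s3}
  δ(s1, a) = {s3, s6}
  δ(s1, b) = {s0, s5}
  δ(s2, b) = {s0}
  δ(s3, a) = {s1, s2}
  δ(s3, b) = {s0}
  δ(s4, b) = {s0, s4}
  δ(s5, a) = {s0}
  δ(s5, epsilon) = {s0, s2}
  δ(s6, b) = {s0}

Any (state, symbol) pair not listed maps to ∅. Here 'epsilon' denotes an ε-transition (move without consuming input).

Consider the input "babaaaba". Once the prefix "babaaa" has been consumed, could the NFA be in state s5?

Start: ε-closure({s0}) = {s0, s3}.
Read 'b': s0→{s2}, s3→{s0}; union {s0, s2}; ε-closure = {s0, s2, s3}.
Read 'a': s0→{s0, s2, s3}, s2→∅, s3→{s1, s2}; now {s0, s1, s2, s3}.
Read 'b': s0→{s2}, s1→{s0, s5}, s2→{s0}, s3→{s0}; union {s0, s2, s5}; ε-closure = {s0, s2, s3, s5}.
Read 'a': s0→{s0, s2, s3}, s2→∅, s3→{s1, s2}, s5→{s0}; now {s0, s1, s2, s3}.
Read 'a': s0→{s0, s2, s3}, s1→{s3, s6}, s2→∅, s3→{s1, s2}; now {s0, s1, s2, s3, s6}.
Read 'a': s0→{s0, s2, s3}, s1→{s3, s6}, s2→∅, s3→{s1, s2}, s6→∅; now {s0, s1, s2, s3, s6}.
State s5 is not in {s0, s1, s2, s3, s6}.

No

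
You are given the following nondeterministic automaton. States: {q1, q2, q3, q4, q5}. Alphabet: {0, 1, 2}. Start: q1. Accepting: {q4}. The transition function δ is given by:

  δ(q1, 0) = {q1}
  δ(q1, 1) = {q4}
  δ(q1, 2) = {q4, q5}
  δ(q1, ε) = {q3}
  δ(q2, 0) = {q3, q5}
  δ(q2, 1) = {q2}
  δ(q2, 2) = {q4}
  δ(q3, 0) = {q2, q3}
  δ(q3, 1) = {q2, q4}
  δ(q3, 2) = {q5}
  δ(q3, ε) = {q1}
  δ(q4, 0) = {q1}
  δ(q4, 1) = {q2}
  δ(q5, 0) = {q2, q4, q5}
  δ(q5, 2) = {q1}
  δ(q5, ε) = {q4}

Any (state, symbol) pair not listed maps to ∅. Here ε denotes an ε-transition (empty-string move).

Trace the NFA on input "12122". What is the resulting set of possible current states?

Start: ε-closure({q1}) = {q1, q3}.
Read '1': q1→{q4}, q3→{q2, q4}; now {q2, q4}.
Read '2': q2→{q4}, q4→∅; now {q4}.
Read '1': q4→{q2}; now {q2}.
Read '2': q2→{q4}; now {q4}.
Read '2': q4→∅; now ∅.

∅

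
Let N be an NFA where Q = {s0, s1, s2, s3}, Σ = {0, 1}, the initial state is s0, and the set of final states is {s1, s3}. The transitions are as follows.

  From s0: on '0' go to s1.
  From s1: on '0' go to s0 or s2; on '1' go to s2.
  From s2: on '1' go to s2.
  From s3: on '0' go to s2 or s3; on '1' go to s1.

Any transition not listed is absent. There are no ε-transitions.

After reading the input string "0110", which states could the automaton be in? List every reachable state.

Start in {s0}.
Read '0': s0→{s1}; now {s1}.
Read '1': s1→{s2}; now {s2}.
Read '1': s2→{s2}; now {s2}.
Read '0': s2→∅; now ∅.

∅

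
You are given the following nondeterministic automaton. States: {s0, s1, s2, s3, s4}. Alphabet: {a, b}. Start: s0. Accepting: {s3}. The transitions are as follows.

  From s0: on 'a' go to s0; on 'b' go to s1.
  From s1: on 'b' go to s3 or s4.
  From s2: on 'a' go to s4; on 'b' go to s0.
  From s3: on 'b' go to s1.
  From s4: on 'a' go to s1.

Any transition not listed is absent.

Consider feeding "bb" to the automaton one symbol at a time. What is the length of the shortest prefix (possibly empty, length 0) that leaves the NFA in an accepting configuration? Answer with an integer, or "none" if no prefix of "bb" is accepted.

2

Start in {s0}.
Read 'b': s0→{s1}; now {s1}.
Read 'b': s1→{s3, s4}; now {s3, s4}.
None of the earlier sets intersect F, but {s3, s4} does.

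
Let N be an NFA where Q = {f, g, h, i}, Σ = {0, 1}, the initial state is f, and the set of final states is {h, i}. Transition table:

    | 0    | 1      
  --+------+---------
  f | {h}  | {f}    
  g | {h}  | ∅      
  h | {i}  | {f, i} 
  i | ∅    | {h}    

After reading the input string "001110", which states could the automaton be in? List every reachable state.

{h, i}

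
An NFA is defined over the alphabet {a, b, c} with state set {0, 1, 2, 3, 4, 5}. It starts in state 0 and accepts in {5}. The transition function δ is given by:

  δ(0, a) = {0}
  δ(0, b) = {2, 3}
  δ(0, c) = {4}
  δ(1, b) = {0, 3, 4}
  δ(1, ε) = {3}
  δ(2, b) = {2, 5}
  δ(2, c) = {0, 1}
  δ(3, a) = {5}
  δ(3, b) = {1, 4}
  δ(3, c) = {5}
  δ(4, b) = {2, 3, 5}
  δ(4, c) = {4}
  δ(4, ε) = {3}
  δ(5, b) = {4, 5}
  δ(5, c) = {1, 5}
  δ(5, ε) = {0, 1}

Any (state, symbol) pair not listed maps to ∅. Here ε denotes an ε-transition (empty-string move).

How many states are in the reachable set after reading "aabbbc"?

5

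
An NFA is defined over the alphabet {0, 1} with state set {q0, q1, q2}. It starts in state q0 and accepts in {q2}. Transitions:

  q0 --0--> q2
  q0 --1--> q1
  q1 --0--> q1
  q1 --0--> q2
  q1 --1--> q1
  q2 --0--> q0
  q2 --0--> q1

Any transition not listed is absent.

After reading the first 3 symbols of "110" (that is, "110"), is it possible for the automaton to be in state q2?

Start in {q0}.
Read '1': {q0} → {q1}.
Read '1': {q1} → {q1}.
Read '0': {q1} → {q1, q2}.
State q2 is in {q1, q2}.

Yes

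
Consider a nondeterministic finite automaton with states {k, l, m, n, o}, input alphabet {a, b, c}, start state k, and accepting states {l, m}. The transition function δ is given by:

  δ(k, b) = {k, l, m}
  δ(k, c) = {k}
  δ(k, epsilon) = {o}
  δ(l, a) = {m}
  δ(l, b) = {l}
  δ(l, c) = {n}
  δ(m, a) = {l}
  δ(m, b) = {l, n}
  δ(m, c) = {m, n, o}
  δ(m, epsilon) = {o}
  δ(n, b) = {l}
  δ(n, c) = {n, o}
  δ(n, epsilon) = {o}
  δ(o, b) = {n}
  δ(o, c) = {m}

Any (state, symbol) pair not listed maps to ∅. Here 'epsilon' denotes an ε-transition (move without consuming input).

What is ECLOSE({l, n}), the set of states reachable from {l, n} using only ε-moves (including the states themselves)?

Begin with {l, n}.
ε-move n → o; add o.

{l, n, o}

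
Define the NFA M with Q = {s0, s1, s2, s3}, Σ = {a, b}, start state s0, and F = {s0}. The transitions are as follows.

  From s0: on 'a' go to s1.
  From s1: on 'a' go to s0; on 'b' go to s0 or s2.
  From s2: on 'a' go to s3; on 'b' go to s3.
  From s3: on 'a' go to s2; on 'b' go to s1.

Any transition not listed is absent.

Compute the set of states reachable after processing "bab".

Start in {s0}.
Read 'b': s0→∅; now ∅.
The set is empty and remains empty for the remaining 2 symbols.

∅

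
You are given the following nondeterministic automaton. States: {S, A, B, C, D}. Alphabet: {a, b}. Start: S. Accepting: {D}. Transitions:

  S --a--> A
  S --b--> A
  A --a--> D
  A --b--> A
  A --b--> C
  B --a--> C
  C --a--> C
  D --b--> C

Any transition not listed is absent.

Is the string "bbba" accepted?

Yes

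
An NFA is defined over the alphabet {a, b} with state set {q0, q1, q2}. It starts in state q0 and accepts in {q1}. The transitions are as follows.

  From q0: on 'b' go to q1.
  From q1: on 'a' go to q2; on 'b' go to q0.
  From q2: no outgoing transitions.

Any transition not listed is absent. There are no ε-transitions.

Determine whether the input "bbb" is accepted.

Start in {q0}.
Read 'b': {q0} → {q1}.
Read 'b': {q1} → {q0}.
Read 'b': {q0} → {q1}.
The final set {q1} contains the accepting state q1.

Yes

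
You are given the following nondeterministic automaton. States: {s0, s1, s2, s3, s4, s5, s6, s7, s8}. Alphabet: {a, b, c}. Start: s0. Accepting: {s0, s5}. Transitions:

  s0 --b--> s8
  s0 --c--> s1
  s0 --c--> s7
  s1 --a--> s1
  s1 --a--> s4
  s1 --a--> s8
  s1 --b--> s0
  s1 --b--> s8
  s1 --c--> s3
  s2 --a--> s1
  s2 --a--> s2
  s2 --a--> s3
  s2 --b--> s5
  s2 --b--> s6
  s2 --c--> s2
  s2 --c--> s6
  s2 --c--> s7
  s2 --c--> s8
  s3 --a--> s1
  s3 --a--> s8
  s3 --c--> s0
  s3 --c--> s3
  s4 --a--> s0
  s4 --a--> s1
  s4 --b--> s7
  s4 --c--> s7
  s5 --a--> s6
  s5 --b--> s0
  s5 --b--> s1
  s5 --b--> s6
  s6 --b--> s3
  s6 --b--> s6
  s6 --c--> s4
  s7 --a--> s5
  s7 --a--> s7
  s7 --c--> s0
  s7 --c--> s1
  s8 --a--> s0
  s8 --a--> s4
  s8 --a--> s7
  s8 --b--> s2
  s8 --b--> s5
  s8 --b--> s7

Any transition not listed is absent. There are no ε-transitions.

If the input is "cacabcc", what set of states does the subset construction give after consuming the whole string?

{s0, s1, s2, s3, s4, s6, s7, s8}

Start in {s0}.
Read 'c': s0→{s1, s7}; now {s1, s7}.
Read 'a': s1→{s1, s4, s8}, s7→{s5, s7}; now {s1, s4, s5, s7, s8}.
Read 'c': s1→{s3}, s4→{s7}, s5→∅, s7→{s0, s1}, s8→∅; now {s0, s1, s3, s7}.
Read 'a': s0→∅, s1→{s1, s4, s8}, s3→{s1, s8}, s7→{s5, s7}; now {s1, s4, s5, s7, s8}.
Read 'b': s1→{s0, s8}, s4→{s7}, s5→{s0, s1, s6}, s7→∅, s8→{s2, s5, s7}; now {s0, s1, s2, s5, s6, s7, s8}.
Read 'c': s0→{s1, s7}, s1→{s3}, s2→{s2, s6, s7, s8}, s5→∅, s6→{s4}, s7→{s0, s1}, s8→∅; now {s0, s1, s2, s3, s4, s6, s7, s8}.
Read 'c': s0→{s1, s7}, s1→{s3}, s2→{s2, s6, s7, s8}, s3→{s0, s3}, s4→{s7}, s6→{s4}, s7→{s0, s1}, s8→∅; now {s0, s1, s2, s3, s4, s6, s7, s8}.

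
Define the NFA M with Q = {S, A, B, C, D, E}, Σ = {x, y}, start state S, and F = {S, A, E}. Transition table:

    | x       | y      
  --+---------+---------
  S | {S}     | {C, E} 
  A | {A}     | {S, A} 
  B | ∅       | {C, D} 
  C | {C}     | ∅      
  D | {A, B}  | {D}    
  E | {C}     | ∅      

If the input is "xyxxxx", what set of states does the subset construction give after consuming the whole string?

Start in {S}.
Read 'x': {S} → {S}.
Read 'y': {S} → {C, E}.
Read 'x': {C, E} → {C}.
Read 'x': {C} → {C}.
Read 'x': {C} → {C}.
Read 'x': {C} → {C}.

{C}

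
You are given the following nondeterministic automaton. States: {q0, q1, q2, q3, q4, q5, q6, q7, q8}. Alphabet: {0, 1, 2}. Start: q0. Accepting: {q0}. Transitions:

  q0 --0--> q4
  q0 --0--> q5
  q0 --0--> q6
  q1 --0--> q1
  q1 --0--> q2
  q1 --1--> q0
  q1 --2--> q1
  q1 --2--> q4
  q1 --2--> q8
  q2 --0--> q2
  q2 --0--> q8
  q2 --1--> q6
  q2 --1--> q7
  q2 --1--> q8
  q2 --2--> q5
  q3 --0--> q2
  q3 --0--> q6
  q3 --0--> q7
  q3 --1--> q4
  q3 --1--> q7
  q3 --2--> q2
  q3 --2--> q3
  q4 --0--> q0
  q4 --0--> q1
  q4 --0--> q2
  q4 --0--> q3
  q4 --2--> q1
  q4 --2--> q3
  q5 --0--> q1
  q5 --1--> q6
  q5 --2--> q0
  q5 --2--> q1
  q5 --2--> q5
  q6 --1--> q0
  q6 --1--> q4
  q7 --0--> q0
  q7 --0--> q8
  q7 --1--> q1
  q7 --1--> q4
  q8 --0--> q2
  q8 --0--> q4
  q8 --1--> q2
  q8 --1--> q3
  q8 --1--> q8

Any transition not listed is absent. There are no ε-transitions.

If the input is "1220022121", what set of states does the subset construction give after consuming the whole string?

Start in {q0}.
Read '1': {q0} → ∅.
The set is empty and remains empty for the remaining 9 symbols.

∅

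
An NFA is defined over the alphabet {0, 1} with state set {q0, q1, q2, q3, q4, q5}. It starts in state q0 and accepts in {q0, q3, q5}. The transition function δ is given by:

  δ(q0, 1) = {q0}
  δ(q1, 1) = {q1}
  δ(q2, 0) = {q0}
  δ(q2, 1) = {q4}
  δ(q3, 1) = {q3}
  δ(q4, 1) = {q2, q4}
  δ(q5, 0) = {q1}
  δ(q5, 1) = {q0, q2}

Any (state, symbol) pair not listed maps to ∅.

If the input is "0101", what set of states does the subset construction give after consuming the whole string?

Start in {q0}.
Read '0': {q0} → ∅.
The set is empty and remains empty for the remaining 3 symbols.

∅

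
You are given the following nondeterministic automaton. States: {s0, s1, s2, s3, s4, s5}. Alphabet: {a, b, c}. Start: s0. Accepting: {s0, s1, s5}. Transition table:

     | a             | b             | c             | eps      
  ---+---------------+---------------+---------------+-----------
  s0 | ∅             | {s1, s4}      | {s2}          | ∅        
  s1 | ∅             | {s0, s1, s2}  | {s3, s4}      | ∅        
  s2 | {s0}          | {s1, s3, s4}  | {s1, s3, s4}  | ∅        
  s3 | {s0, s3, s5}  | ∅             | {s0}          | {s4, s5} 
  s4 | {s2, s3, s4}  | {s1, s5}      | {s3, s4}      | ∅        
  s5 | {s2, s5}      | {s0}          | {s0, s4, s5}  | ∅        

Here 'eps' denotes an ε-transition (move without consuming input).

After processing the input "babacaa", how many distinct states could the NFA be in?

5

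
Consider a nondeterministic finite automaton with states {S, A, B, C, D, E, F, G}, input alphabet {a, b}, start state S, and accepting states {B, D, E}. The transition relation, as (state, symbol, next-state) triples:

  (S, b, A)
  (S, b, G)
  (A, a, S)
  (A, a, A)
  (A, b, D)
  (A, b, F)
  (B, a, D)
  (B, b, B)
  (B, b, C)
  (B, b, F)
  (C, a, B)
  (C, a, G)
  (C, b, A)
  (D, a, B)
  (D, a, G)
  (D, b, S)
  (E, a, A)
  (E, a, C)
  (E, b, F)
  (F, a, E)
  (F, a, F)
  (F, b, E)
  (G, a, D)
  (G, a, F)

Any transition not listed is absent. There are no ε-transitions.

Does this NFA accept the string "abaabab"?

No

Start in {S}.
Read 'a': S→∅; now ∅.
The set is empty and remains empty for the remaining 6 symbols.
The final set ∅ contains no accepting state.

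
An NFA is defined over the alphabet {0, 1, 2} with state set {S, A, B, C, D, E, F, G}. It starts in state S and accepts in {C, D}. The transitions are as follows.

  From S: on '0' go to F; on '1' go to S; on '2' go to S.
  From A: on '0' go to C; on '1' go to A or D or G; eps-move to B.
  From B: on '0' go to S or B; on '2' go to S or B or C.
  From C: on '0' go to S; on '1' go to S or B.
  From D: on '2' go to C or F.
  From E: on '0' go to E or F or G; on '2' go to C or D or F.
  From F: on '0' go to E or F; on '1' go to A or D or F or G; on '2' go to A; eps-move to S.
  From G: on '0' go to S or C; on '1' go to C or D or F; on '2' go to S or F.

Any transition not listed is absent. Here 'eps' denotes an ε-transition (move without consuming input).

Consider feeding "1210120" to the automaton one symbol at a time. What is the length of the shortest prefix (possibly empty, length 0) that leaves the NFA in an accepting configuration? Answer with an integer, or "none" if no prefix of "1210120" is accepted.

5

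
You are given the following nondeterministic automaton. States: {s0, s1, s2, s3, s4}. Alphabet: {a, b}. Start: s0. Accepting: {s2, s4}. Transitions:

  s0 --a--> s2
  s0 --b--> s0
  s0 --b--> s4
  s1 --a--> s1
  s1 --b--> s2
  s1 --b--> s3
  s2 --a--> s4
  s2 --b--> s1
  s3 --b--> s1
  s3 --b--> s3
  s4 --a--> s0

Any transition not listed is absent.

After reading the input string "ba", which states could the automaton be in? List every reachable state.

Start in {s0}.
Read 'b': s0→{s0, s4}; now {s0, s4}.
Read 'a': s0→{s2}, s4→{s0}; now {s0, s2}.

{s0, s2}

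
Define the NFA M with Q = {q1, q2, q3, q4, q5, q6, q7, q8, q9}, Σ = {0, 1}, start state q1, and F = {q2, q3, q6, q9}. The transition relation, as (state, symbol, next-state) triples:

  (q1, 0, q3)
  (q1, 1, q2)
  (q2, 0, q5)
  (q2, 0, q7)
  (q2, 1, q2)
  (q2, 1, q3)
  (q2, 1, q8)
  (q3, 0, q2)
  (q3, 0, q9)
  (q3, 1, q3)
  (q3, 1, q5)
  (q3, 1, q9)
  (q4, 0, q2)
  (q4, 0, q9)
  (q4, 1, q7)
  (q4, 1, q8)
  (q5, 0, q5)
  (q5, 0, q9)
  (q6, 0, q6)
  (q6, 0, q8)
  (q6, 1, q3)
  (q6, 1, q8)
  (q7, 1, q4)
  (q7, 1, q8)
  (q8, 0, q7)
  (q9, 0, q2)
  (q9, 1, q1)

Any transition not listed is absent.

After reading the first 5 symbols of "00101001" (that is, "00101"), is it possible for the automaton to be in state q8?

Start in {q1}.
Read '0': {q1} → {q3}.
Read '0': {q3} → {q2, q9}.
Read '1': {q2, q9} → {q1, q2, q3, q8}.
Read '0': {q1, q2, q3, q8} → {q2, q3, q5, q7, q9}.
Read '1': {q2, q3, q5, q7, q9} → {q1, q2, q3, q4, q5, q8, q9}.
State q8 is in {q1, q2, q3, q4, q5, q8, q9}.

Yes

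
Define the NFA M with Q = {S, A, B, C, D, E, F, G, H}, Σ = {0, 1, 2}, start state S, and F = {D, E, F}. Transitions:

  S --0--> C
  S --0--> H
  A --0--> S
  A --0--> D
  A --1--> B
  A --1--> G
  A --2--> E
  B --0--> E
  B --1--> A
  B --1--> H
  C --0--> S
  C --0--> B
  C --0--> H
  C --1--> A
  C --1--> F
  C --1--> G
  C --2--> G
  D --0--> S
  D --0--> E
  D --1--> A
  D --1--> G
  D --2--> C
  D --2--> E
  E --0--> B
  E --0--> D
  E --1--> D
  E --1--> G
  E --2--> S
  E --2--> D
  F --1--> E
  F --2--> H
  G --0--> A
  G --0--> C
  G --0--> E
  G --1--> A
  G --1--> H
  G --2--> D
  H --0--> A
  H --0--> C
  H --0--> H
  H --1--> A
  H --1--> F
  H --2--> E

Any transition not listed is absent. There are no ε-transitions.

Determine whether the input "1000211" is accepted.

No

Start in {S}.
Read '1': S→∅; now ∅.
The set is empty and remains empty for the remaining 6 symbols.
The final set ∅ contains no accepting state.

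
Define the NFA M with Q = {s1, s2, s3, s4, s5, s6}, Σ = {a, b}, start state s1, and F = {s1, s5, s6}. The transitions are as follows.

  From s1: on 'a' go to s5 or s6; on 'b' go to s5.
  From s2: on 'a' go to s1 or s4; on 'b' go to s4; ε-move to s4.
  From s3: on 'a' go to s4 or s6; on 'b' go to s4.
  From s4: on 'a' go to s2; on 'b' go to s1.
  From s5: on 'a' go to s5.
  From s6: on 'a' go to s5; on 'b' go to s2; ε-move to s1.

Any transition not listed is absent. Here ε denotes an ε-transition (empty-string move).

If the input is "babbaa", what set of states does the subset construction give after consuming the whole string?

Start in {s1}.
Read 'b': {s1} → {s5}.
Read 'a': {s5} → {s5}.
Read 'b': {s5} → ∅.
The set is empty and remains empty for the remaining 3 symbols.

∅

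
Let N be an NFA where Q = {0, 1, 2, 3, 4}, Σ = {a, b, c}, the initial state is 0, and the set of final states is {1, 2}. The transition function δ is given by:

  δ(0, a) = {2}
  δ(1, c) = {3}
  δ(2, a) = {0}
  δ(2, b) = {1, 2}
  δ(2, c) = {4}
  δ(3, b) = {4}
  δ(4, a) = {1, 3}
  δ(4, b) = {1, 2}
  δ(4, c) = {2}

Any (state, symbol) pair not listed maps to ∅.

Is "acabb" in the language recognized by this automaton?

Start in {0}.
Read 'a': 0→{2}; now {2}.
Read 'c': 2→{4}; now {4}.
Read 'a': 4→{1, 3}; now {1, 3}.
Read 'b': 1→∅, 3→{4}; now {4}.
Read 'b': 4→{1, 2}; now {1, 2}.
The final set {1, 2} contains the accepting states 1, 2.

Yes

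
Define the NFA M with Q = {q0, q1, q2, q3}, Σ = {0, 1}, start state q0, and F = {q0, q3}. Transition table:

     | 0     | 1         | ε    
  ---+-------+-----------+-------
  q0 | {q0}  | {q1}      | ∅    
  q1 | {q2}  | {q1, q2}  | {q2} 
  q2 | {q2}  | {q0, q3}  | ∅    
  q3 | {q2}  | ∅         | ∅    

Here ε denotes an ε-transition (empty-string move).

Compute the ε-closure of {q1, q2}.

Begin with {q1, q2}.
No ε-moves leave this set, so the closure equals the set itself.

{q1, q2}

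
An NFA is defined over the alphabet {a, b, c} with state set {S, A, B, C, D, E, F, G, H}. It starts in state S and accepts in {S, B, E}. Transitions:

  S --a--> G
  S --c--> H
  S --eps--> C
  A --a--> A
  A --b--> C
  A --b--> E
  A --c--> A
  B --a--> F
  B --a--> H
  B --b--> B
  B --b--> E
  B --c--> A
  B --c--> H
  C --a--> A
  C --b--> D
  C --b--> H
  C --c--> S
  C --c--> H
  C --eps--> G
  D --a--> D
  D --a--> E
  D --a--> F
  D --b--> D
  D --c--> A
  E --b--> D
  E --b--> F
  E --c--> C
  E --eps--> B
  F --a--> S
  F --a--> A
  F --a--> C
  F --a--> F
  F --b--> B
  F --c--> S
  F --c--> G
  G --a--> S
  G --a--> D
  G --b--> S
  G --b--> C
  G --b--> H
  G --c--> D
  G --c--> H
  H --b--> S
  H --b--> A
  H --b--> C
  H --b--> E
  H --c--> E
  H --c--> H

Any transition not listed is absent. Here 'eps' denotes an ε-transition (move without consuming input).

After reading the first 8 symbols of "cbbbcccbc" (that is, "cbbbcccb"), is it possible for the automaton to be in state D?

Start: ε-closure({S}) = {S, C, G}.
Read 'c': {S, C, G} → {S, C, D, G, H}.
Read 'b': {S, C, D, G, H} → {S, A, B, C, D, E, G, H}.
Read 'b': {S, A, B, C, D, E, G, H} → {S, A, B, C, D, E, F, G, H}.
Read 'b': {S, A, B, C, D, E, F, G, H} → {S, A, B, C, D, E, F, G, H}.
Read 'c': {S, A, B, C, D, E, F, G, H} → {S, A, B, C, D, E, G, H}.
Read 'c': {S, A, B, C, D, E, G, H} → {S, A, B, C, D, E, G, H}.
Read 'c': {S, A, B, C, D, E, G, H} → {S, A, B, C, D, E, G, H}.
Read 'b': {S, A, B, C, D, E, G, H} → {S, A, B, C, D, E, F, G, H}.
State D is in {S, A, B, C, D, E, F, G, H}.

Yes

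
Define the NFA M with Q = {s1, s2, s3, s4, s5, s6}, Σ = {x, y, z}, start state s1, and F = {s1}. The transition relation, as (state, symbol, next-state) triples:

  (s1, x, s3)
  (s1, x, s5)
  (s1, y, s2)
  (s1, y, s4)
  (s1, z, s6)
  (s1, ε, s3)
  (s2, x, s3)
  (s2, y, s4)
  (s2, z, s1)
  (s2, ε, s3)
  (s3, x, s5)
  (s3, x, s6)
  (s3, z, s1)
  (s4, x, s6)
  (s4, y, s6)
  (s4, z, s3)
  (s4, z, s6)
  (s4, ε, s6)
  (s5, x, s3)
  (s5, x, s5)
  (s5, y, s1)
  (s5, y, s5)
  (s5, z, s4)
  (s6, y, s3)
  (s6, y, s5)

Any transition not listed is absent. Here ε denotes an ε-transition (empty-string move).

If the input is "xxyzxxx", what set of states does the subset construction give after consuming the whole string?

{s3, s5, s6}

Start: ε-closure({s1}) = {s1, s3}.
Read 'x': {s1, s3} → {s3, s5, s6}.
Read 'x': {s3, s5, s6} → {s3, s5, s6}.
Read 'y': {s3, s5, s6} → {s1, s3, s5}.
Read 'z': {s1, s3, s5} → {s1, s3, s4, s6}.
Read 'x': {s1, s3, s4, s6} → {s3, s5, s6}.
Read 'x': {s3, s5, s6} → {s3, s5, s6}.
Read 'x': {s3, s5, s6} → {s3, s5, s6}.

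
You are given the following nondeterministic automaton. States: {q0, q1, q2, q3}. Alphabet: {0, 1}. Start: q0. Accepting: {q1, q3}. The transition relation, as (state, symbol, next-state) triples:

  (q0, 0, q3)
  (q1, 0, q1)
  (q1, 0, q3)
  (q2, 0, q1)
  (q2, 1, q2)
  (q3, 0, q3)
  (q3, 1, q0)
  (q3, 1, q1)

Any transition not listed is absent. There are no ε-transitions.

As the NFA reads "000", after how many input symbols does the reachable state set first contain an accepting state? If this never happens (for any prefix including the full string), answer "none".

1

Start in {q0}.
Read '0': q0→{q3}; now {q3}.
None of the earlier sets intersect F, but {q3} does.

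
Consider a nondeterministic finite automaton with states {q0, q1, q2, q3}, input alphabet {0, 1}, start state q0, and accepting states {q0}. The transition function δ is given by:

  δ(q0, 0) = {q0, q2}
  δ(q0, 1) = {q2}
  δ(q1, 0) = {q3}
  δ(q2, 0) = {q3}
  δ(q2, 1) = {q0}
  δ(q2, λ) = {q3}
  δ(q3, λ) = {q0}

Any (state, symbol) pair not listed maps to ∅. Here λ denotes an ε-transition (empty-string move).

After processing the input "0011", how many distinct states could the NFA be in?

Start in {q0}.
Read '0': q0→{q0, q2}; union {q0, q2}; ε-closure = {q0, q2, q3}.
Read '0': q0→{q0, q2}, q2→{q3}, q3→∅; now {q0, q2, q3}.
Read '1': q0→{q2}, q2→{q0}, q3→∅; union {q0, q2}; ε-closure = {q0, q2, q3}.
Read '1': q0→{q2}, q2→{q0}, q3→∅; union {q0, q2}; ε-closure = {q0, q2, q3}.
That set has 3 states.

3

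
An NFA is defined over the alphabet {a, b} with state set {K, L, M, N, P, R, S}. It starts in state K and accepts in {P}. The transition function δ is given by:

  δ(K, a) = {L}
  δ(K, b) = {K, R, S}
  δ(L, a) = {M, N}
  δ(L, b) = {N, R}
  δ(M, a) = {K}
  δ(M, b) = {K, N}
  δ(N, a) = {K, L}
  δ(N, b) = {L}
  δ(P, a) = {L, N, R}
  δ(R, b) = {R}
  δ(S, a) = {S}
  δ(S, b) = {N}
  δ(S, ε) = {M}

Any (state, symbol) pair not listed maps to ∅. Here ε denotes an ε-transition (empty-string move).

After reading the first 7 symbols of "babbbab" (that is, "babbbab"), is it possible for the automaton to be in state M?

Yes

Start in {K}.
Read 'b': K→{K, R, S}; union {K, R, S}; ε-closure = {K, M, R, S}.
Read 'a': K→{L}, M→{K}, R→∅, S→{S}; union {K, L, S}; ε-closure = {K, L, M, S}.
Read 'b': K→{K, R, S}, L→{N, R}, M→{K, N}, S→{N}; union {K, N, R, S}; ε-closure = {K, M, N, R, S}.
Read 'b': K→{K, R, S}, M→{K, N}, N→{L}, R→{R}, S→{N}; union {K, L, N, R, S}; ε-closure = {K, L, M, N, R, S}.
Read 'b': K→{K, R, S}, L→{N, R}, M→{K, N}, N→{L}, R→{R}, S→{N}; union {K, L, N, R, S}; ε-closure = {K, L, M, N, R, S}.
Read 'a': K→{L}, L→{M, N}, M→{K}, N→{K, L}, R→∅, S→{S}; now {K, L, M, N, S}.
Read 'b': K→{K, R, S}, L→{N, R}, M→{K, N}, N→{L}, S→{N}; union {K, L, N, R, S}; ε-closure = {K, L, M, N, R, S}.
State M is in {K, L, M, N, R, S}.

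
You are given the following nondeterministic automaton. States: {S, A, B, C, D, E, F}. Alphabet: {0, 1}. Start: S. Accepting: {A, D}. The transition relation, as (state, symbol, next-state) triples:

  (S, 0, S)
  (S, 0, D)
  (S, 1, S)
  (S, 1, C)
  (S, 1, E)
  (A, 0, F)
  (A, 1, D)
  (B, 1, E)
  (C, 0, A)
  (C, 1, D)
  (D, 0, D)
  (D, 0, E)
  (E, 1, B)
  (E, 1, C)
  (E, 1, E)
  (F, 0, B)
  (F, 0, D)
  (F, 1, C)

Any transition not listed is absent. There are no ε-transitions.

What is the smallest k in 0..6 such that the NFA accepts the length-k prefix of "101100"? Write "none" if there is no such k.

Start in {S}.
Read '1': S→{S, C, E}; now {S, C, E}.
Read '0': S→{S, D}, C→{A}, E→∅; now {S, A, D}.
None of the earlier sets intersect F, but {S, A, D} does.

2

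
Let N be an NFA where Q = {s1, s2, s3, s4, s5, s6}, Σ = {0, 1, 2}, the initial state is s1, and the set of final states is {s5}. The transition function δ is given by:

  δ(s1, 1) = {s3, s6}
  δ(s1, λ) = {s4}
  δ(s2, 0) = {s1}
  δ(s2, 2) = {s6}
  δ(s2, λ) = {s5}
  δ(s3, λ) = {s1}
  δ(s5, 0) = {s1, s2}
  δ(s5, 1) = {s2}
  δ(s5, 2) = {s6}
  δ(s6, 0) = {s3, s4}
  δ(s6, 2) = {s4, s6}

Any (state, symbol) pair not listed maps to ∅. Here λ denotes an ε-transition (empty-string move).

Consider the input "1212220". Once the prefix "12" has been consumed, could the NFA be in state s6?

Start: ε-closure({s1}) = {s1, s4}.
Read '1': {s1, s4} → {s1, s3, s4, s6}.
Read '2': {s1, s3, s4, s6} → {s4, s6}.
State s6 is in {s4, s6}.

Yes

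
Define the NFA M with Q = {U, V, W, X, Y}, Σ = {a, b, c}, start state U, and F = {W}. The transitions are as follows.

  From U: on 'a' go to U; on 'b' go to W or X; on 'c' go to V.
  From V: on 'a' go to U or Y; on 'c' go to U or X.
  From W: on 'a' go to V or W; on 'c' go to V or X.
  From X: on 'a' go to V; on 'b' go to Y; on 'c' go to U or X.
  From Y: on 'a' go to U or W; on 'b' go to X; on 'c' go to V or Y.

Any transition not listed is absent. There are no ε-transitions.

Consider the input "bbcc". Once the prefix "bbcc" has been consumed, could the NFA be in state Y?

Yes

Start in {U}.
Read 'b': U→{W, X}; now {W, X}.
Read 'b': W→∅, X→{Y}; now {Y}.
Read 'c': Y→{V, Y}; now {V, Y}.
Read 'c': V→{U, X}, Y→{V, Y}; now {U, V, X, Y}.
State Y is in {U, V, X, Y}.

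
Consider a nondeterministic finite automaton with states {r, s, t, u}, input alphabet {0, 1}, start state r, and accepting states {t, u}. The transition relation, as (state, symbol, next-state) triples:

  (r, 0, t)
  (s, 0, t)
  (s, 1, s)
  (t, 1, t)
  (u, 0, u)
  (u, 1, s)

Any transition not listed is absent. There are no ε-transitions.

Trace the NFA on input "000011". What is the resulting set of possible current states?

∅

Start in {r}.
Read '0': r→{t}; now {t}.
Read '0': t→∅; now ∅.
The set is empty and remains empty for the remaining 4 symbols.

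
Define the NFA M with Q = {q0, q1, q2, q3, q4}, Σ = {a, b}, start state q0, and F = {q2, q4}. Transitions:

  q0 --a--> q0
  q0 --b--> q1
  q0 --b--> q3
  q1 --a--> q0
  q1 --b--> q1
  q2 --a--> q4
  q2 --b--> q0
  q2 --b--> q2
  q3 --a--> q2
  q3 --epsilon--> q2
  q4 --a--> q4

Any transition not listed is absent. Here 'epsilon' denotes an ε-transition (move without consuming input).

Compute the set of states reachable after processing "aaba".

{q0, q2, q4}

Start in {q0}.
Read 'a': q0→{q0}; now {q0}.
Read 'a': q0→{q0}; now {q0}.
Read 'b': q0→{q1, q3}; union {q1, q3}; ε-closure = {q1, q2, q3}.
Read 'a': q1→{q0}, q2→{q4}, q3→{q2}; now {q0, q2, q4}.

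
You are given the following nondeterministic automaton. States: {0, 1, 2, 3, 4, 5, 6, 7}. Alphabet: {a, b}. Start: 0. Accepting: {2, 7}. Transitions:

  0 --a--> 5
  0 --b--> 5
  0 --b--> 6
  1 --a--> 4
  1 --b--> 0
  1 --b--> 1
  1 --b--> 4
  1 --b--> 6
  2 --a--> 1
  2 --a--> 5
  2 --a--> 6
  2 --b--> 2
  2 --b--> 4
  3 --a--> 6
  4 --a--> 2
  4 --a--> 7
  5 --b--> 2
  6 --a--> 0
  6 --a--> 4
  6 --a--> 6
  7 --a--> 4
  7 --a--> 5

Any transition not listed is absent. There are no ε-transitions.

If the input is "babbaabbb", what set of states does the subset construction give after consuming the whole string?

{2, 4}

Start in {0}.
Read 'b': {0} → {5, 6}.
Read 'a': {5, 6} → {0, 4, 6}.
Read 'b': {0, 4, 6} → {5, 6}.
Read 'b': {5, 6} → {2}.
Read 'a': {2} → {1, 5, 6}.
Read 'a': {1, 5, 6} → {0, 4, 6}.
Read 'b': {0, 4, 6} → {5, 6}.
Read 'b': {5, 6} → {2}.
Read 'b': {2} → {2, 4}.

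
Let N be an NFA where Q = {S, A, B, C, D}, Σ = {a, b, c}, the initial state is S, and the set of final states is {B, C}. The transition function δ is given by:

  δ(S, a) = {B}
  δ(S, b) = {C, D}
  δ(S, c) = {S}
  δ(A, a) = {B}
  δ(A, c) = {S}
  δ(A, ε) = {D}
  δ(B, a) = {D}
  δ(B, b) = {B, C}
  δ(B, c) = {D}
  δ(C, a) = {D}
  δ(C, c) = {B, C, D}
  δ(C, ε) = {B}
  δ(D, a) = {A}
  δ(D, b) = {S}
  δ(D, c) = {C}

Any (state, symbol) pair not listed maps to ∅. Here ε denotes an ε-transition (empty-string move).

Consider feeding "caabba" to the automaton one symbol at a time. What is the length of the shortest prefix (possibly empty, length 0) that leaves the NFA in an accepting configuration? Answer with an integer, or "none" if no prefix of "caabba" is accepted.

2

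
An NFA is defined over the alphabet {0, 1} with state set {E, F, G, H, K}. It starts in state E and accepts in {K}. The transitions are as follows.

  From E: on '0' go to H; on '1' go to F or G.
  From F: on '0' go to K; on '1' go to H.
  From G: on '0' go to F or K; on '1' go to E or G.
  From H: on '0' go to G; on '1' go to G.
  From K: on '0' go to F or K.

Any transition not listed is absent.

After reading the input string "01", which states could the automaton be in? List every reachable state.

{G}

Start in {E}.
Read '0': {E} → {H}.
Read '1': {H} → {G}.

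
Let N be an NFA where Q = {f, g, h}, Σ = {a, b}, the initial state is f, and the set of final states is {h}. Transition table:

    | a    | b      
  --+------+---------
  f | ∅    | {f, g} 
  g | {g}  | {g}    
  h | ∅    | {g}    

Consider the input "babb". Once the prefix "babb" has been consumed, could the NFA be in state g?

Start in {f}.
Read 'b': f→{f, g}; now {f, g}.
Read 'a': f→∅, g→{g}; now {g}.
Read 'b': g→{g}; now {g}.
Read 'b': g→{g}; now {g}.
State g is in {g}.

Yes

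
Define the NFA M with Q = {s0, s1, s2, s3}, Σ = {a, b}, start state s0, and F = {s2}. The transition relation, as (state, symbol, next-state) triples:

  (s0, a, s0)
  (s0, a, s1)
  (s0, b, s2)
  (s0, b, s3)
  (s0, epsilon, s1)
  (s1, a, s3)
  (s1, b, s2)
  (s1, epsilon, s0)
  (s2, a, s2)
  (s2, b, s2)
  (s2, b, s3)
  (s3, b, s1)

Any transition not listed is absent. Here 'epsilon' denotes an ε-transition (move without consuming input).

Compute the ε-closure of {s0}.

Begin with {s0}.
ε-move s0 → s1; add s1.

{s0, s1}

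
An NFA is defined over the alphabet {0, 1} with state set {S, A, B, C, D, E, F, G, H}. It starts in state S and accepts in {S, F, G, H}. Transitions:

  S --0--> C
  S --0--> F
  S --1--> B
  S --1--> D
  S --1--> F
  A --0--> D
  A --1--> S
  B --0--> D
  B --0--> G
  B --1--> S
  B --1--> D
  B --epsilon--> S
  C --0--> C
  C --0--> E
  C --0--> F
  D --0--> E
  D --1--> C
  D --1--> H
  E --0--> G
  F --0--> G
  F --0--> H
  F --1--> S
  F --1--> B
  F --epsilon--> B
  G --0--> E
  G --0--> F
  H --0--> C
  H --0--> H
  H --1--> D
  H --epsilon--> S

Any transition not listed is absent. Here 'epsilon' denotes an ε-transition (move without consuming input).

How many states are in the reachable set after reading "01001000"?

8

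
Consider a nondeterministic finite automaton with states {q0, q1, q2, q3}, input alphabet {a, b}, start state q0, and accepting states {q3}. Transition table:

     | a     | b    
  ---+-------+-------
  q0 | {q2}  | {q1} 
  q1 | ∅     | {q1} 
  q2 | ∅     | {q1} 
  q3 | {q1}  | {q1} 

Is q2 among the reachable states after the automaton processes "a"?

Yes

Start in {q0}.
Read 'a': {q0} → {q2}.
State q2 is in {q2}.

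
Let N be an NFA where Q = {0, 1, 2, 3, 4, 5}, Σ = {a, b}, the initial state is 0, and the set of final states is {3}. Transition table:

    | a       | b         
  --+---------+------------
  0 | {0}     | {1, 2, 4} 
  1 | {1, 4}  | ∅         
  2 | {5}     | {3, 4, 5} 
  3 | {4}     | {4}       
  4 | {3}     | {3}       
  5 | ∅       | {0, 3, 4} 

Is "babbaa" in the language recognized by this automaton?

Yes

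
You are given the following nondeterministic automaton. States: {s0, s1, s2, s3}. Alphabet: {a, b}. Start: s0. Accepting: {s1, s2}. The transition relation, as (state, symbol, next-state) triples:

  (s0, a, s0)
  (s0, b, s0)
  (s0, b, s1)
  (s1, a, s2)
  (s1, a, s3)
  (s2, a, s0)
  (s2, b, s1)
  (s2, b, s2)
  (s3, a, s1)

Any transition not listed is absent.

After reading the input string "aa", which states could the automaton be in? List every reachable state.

Start in {s0}.
Read 'a': s0→{s0}; now {s0}.
Read 'a': s0→{s0}; now {s0}.

{s0}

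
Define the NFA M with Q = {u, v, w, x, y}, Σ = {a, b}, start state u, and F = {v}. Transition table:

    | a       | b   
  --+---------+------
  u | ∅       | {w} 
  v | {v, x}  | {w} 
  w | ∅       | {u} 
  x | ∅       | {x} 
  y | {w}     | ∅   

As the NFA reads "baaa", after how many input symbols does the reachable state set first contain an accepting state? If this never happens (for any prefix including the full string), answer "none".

none

Start in {u}.
Read 'b': {u} → {w}.
Read 'a': {w} → ∅.
The set is empty and remains empty for the remaining 2 symbols.
No reachable set along the way intersects F.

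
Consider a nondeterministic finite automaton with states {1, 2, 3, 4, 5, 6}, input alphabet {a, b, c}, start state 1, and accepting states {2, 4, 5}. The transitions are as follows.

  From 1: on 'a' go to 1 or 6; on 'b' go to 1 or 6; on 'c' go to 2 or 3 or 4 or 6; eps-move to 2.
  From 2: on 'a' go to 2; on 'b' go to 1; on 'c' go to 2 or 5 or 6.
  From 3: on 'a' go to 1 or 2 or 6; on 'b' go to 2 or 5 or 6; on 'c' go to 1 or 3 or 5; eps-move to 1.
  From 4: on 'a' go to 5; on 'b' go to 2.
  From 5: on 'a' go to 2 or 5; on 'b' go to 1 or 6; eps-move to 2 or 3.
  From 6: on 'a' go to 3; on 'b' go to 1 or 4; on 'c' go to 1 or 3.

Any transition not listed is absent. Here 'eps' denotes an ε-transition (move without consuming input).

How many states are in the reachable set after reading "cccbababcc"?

6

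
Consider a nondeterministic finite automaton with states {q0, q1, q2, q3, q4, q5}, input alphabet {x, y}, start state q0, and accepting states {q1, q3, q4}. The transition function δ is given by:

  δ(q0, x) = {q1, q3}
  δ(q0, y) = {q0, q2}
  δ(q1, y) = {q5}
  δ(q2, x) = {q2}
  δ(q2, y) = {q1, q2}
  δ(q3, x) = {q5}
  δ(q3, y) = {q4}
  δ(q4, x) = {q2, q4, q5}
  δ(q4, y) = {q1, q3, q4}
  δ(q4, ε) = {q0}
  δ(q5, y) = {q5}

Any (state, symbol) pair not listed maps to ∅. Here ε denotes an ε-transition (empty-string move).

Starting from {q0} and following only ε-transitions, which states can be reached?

{q0}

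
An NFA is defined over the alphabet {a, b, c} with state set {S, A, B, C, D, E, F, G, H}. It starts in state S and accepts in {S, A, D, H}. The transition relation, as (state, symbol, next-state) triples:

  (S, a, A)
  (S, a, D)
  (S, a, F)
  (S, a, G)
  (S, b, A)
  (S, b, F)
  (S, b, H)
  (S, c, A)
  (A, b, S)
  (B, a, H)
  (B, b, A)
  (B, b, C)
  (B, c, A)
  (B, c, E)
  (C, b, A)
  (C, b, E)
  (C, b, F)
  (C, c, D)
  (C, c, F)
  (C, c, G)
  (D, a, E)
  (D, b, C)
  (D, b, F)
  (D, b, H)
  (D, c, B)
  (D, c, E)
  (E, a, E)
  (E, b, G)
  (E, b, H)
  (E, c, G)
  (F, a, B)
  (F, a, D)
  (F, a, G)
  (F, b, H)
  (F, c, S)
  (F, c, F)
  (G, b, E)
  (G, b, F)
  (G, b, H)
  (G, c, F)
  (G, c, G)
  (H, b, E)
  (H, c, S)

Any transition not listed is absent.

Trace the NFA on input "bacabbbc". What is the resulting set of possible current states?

Start in {S}.
Read 'b': {S} → {A, F, H}.
Read 'a': {A, F, H} → {B, D, G}.
Read 'c': {B, D, G} → {A, B, E, F, G}.
Read 'a': {A, B, E, F, G} → {B, D, E, G, H}.
Read 'b': {B, D, E, G, H} → {A, C, E, F, G, H}.
Read 'b': {A, C, E, F, G, H} → {S, A, E, F, G, H}.
Read 'b': {S, A, E, F, G, H} → {S, A, E, F, G, H}.
Read 'c': {S, A, E, F, G, H} → {S, A, F, G}.

{S, A, F, G}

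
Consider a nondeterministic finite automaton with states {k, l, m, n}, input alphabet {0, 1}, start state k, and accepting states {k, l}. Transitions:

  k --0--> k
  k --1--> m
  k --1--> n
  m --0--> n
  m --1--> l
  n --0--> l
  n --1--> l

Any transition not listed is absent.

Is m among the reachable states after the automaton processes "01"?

Yes

Start in {k}.
Read '0': k→{k}; now {k}.
Read '1': k→{m, n}; now {m, n}.
State m is in {m, n}.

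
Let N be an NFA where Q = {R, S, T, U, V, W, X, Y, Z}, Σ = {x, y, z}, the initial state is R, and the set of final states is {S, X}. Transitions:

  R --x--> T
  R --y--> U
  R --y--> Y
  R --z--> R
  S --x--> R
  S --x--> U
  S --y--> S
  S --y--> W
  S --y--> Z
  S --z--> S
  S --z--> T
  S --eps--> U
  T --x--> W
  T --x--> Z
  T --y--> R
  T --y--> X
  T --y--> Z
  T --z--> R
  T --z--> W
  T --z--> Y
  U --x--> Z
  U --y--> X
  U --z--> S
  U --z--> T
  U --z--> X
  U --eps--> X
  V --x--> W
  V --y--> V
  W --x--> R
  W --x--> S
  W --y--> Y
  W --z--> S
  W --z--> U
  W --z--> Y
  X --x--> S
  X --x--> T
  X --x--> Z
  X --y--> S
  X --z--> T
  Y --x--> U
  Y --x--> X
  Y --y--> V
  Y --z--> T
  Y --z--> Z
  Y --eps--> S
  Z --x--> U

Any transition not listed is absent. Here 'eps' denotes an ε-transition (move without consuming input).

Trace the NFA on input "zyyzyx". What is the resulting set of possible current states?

Start in {R}.
Read 'z': R→{R}; now {R}.
Read 'y': R→{U, Y}; union {U, Y}; ε-closure = {S, U, X, Y}.
Read 'y': S→{S, W, Z}, U→{X}, X→{S}, Y→{V}; union {S, V, W, X, Z}; ε-closure = {S, U, V, W, X, Z}.
Read 'z': S→{S, T}, U→{S, T, X}, V→∅, W→{S, U, Y}, X→{T}, Z→∅; now {S, T, U, X, Y}.
Read 'y': S→{S, W, Z}, T→{R, X, Z}, U→{X}, X→{S}, Y→{V}; union {R, S, V, W, X, Z}; ε-closure = {R, S, U, V, W, X, Z}.
Read 'x': R→{T}, S→{R, U}, U→{Z}, V→{W}, W→{R, S}, X→{S, T, Z}, Z→{U}; union {R, S, T, U, W, Z}; ε-closure = {R, S, T, U, W, X, Z}.

{R, S, T, U, W, X, Z}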